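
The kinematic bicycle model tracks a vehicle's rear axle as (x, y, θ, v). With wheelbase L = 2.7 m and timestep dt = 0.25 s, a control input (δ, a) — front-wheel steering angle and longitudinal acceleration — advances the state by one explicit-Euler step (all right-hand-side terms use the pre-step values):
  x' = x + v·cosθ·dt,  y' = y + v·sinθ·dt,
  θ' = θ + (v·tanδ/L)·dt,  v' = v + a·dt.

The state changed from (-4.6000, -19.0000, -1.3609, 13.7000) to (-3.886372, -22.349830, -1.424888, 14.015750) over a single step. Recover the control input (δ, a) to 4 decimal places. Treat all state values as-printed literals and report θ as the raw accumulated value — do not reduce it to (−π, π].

a = (v'−v)/dt = (0.315750)/0.25 = 1.2630
Δθ = θ'−θ = -0.063988;  (v·dt/L) = 13.7000·0.25/2.7 = 1.268519
tan δ = Δθ·L/(v·dt) = -0.050443  →  δ = -0.0504

δ = -0.0504, a = 1.2630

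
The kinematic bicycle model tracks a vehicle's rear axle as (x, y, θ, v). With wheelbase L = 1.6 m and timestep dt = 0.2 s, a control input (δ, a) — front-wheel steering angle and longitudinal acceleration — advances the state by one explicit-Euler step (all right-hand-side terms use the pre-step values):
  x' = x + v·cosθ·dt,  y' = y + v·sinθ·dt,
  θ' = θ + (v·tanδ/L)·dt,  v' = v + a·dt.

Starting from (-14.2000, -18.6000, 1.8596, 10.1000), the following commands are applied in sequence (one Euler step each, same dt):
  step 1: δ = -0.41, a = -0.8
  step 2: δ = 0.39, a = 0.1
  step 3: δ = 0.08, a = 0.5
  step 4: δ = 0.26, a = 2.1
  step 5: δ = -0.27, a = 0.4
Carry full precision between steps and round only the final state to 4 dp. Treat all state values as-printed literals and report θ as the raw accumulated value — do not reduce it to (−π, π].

(-16.7762, -9.3002, 1.8934, 10.5600)

after step 1 (δ=-0.41, a=-0.8): (-14.775307, -16.663658, 1.310878, 9.940000)
after step 2 (δ=0.39, a=0.1): (-14.264388, -14.742433, 1.821614, 9.960000)
after step 3 (δ=0.08, a=0.5): (-14.758795, -12.812763, 1.921427, 10.060000)
after step 4 (δ=0.26, a=2.1): (-15.449897, -10.923180, 2.255949, 10.480000)
after step 5 (δ=-0.27, a=0.4): (-16.776227, -9.300200, 1.893396, 10.560000)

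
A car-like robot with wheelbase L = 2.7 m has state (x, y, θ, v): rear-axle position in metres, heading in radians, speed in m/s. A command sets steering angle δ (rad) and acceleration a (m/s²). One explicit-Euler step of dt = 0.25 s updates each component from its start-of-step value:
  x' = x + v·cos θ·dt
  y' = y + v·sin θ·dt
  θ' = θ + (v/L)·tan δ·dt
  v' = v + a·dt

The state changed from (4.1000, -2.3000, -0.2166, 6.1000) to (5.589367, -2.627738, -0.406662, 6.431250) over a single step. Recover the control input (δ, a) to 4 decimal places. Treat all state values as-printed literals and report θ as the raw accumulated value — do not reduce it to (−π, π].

δ = -0.3246, a = 1.3250

a = (v'−v)/dt = (0.331250)/0.25 = 1.3250
Δθ = θ'−θ = -0.190062;  (v·dt/L) = 6.1000·0.25/2.7 = 0.564815
tan δ = Δθ·L/(v·dt) = -0.336503  →  δ = -0.3246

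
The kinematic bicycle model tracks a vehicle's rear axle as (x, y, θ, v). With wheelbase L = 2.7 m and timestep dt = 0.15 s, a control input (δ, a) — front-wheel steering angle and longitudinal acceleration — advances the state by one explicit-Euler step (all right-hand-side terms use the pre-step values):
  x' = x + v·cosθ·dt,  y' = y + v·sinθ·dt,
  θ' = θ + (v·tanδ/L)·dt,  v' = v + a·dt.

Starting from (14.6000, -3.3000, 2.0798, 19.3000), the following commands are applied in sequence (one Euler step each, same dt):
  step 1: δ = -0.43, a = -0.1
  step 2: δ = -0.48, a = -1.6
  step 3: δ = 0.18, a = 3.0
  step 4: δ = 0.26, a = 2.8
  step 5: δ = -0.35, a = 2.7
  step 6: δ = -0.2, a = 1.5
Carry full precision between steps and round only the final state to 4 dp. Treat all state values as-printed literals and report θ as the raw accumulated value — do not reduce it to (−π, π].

after step 1 (δ=-0.43, a=-0.1): (13.189245, -0.771998, 1.588056, 19.285000)
after step 2 (δ=-0.48, a=-1.6): (13.139318, 2.120321, 1.030280, 19.045000)
after step 3 (δ=0.18, a=3.0): (14.609342, 4.569821, 1.222814, 19.495000)
after step 4 (δ=0.26, a=2.8): (15.606518, 7.318799, 1.510930, 19.915000)
after step 5 (δ=-0.35, a=2.7): (15.785248, 10.300698, 1.107066, 20.320000)
after step 6 (δ=-0.2, a=1.5): (17.148580, 13.026799, 0.878229, 20.545000)

(17.1486, 13.0268, 0.8782, 20.5450)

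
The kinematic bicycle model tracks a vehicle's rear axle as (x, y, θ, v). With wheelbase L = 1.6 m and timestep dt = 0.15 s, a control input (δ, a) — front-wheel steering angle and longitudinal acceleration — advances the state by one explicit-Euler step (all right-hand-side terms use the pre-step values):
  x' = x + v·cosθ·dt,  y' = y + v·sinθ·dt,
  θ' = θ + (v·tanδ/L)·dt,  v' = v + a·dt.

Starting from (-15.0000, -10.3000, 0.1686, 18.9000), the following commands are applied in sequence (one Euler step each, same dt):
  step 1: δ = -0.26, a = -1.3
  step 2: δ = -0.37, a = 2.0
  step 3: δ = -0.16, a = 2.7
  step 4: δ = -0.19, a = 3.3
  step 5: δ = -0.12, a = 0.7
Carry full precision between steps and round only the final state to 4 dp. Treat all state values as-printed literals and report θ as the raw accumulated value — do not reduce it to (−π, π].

after step 1 (δ=-0.26, a=-1.3): (-12.205198, -9.824280, -0.302757, 18.705000)
after step 2 (δ=-0.37, a=2.0): (-9.527059, -10.660823, -0.982911, 19.005000)
after step 3 (δ=-0.16, a=2.7): (-7.946027, -13.032976, -1.270444, 19.410000)
after step 4 (δ=-0.19, a=3.3): (-7.084640, -15.814135, -1.620406, 19.905000)
after step 5 (δ=-0.12, a=0.7): (-7.232702, -18.796212, -1.845418, 20.010000)

(-7.2327, -18.7962, -1.8454, 20.0100)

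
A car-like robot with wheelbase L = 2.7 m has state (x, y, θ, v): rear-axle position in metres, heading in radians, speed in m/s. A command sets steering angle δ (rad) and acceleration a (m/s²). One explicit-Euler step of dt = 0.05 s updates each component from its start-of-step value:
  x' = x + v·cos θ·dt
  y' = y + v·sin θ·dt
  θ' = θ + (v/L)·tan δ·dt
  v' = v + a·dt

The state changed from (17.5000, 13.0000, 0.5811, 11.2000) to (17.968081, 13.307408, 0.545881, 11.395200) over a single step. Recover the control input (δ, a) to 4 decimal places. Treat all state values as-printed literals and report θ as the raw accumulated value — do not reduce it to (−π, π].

a = (v'−v)/dt = (0.195200)/0.05 = 3.9040
Δθ = θ'−θ = -0.035219;  (v·dt/L) = 11.2000·0.05/2.7 = 0.207407
tan δ = Δθ·L/(v·dt) = -0.169806  →  δ = -0.1682

δ = -0.1682, a = 3.9040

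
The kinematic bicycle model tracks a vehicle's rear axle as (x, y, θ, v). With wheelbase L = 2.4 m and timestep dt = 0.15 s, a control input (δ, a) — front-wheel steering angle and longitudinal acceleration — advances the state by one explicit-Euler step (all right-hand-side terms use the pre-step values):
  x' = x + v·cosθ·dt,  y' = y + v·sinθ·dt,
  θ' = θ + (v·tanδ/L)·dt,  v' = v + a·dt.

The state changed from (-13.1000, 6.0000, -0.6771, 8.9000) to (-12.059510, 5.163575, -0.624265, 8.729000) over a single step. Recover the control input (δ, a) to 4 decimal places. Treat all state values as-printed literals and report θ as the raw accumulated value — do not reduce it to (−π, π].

a = (v'−v)/dt = (-0.171000)/0.15 = -1.1400
Δθ = θ'−θ = 0.052835;  (v·dt/L) = 8.9000·0.15/2.4 = 0.556250
tan δ = Δθ·L/(v·dt) = 0.094984  →  δ = 0.0947

δ = 0.0947, a = -1.1400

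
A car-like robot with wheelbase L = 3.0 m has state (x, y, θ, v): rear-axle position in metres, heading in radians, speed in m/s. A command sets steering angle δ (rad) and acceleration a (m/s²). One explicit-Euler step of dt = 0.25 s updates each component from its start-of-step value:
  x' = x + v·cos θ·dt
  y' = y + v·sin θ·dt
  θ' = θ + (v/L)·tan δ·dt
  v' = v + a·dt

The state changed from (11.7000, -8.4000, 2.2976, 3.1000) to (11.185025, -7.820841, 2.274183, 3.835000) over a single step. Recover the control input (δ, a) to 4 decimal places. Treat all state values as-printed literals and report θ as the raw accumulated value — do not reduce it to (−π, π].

a = (v'−v)/dt = (0.735000)/0.25 = 2.9400
Δθ = θ'−θ = -0.023417;  (v·dt/L) = 3.1000·0.25/3.0 = 0.258333
tan δ = Δθ·L/(v·dt) = -0.090646  →  δ = -0.0904

δ = -0.0904, a = 2.9400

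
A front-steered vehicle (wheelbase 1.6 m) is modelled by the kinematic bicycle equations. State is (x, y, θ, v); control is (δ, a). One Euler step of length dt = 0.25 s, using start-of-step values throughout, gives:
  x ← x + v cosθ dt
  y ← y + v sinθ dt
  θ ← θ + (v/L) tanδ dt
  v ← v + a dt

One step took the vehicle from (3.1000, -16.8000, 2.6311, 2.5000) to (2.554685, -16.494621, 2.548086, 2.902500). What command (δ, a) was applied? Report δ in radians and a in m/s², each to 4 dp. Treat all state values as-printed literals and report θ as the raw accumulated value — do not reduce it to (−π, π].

a = (v'−v)/dt = (0.402500)/0.25 = 1.6100
Δθ = θ'−θ = -0.083014;  (v·dt/L) = 2.5000·0.25/1.6 = 0.390625
tan δ = Δθ·L/(v·dt) = -0.212516  →  δ = -0.2094

δ = -0.2094, a = 1.6100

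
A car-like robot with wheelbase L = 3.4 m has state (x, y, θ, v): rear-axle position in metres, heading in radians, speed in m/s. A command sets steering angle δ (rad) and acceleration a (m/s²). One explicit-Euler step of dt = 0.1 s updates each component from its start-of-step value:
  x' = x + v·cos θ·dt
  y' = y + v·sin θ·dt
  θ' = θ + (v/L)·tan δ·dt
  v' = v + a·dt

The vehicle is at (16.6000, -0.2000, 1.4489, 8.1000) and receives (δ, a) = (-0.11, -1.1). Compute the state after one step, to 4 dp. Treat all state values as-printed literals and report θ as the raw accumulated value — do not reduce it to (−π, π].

(16.6985, 0.6040, 1.4226, 7.9900)

x' = 16.6000 + 8.1000·cos(1.4489)·0.1 = 16.6985
y' = -0.2000 + 8.1000·sin(1.4489)·0.1 = 0.6040
θ' = 1.4489 + (8.1000/3.4)·tan(-0.11)·0.1 = 1.4226
v' = 8.1000 − 1.1000·0.1 = 7.9900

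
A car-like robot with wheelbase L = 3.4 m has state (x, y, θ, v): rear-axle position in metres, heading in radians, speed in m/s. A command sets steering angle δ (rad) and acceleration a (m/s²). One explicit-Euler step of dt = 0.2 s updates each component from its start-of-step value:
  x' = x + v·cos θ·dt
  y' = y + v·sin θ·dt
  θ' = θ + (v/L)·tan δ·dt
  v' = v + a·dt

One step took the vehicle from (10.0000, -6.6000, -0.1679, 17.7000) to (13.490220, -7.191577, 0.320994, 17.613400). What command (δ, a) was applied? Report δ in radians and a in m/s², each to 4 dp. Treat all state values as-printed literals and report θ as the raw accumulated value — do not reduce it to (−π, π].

a = (v'−v)/dt = (-0.086600)/0.2 = -0.4330
Δθ = θ'−θ = 0.488894;  (v·dt/L) = 17.7000·0.2/3.4 = 1.041176
tan δ = Δθ·L/(v·dt) = 0.469559  →  δ = 0.4390

δ = 0.4390, a = -0.4330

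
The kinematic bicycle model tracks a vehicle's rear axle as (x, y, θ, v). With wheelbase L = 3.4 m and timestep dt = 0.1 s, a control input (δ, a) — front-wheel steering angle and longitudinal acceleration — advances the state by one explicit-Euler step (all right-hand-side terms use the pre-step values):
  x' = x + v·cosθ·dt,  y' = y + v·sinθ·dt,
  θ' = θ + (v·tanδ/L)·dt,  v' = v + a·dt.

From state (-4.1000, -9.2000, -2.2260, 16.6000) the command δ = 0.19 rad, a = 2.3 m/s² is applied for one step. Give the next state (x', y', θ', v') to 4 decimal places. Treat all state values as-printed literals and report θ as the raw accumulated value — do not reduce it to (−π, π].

(-5.1115, -10.5163, -2.1321, 16.8300)

x' = -4.1000 + 16.6000·cos(-2.2260)·0.1 = -5.1115
y' = -9.2000 + 16.6000·sin(-2.2260)·0.1 = -10.5163
θ' = -2.2260 + (16.6000/3.4)·tan(0.19)·0.1 = -2.1321
v' = 16.6000 + 2.3000·0.1 = 16.8300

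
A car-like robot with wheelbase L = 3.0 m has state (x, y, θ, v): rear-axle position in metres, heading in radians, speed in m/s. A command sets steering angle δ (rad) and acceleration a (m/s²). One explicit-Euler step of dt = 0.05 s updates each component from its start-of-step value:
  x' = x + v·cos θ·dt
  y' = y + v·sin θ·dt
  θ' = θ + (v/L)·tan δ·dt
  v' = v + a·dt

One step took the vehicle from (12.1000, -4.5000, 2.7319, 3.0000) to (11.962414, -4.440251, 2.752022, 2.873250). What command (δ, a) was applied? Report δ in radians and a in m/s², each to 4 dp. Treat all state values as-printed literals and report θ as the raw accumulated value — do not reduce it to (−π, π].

a = (v'−v)/dt = (-0.126750)/0.05 = -2.5350
Δθ = θ'−θ = 0.020122;  (v·dt/L) = 3.0000·0.05/3.0 = 0.050000
tan δ = Δθ·L/(v·dt) = 0.402440  →  δ = 0.3826

δ = 0.3826, a = -2.5350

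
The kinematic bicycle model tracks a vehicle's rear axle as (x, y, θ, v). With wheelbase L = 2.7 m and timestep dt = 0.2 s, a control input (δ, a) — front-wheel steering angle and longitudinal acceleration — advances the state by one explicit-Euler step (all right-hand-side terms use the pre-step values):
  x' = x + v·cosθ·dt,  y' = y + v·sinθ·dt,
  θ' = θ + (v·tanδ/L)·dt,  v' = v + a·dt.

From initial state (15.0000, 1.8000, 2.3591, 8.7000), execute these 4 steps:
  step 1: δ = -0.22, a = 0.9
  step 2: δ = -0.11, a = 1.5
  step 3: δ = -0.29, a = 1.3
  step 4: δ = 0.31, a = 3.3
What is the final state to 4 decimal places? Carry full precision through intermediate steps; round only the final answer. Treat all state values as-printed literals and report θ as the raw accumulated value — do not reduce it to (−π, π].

after step 1 (δ=-0.22, a=0.9): (13.766065, 3.026786, 2.214990, 8.880000)
after step 2 (δ=-0.11, a=1.5): (12.699481, 4.446848, 2.142341, 9.180000)
after step 3 (δ=-0.29, a=1.3): (11.706330, 5.991046, 1.939420, 9.440000)
after step 4 (δ=0.31, a=3.3): (11.026024, 7.752218, 2.163412, 10.100000)

(11.0260, 7.7522, 2.1634, 10.1000)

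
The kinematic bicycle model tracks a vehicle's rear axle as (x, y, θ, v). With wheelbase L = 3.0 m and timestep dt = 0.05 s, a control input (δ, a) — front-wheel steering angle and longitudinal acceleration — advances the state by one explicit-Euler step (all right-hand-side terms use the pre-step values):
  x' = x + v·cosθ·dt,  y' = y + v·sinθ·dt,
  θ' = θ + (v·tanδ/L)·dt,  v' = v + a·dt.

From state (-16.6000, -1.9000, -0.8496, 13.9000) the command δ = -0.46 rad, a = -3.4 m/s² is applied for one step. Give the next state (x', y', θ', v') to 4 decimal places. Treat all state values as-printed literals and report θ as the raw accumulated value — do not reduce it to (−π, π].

x' = -16.6000 + 13.9000·cos(-0.8496)·0.05 = -16.1411
y' = -1.9000 + 13.9000·sin(-0.8496)·0.05 = -2.4220
θ' = -0.8496 + (13.9000/3.0)·tan(-0.46)·0.05 = -0.9644
v' = 13.9000 − 3.4000·0.05 = 13.7300

(-16.1411, -2.4220, -0.9644, 13.7300)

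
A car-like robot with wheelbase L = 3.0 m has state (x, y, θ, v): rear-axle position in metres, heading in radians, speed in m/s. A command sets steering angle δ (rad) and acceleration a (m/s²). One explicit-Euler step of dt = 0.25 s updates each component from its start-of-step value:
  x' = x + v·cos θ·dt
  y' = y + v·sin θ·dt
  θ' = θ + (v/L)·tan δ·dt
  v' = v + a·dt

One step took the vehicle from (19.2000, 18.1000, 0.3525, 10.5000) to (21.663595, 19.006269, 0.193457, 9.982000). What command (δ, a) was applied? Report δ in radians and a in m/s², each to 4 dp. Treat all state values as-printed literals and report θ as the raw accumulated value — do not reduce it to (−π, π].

δ = -0.1798, a = -2.0720

a = (v'−v)/dt = (-0.518000)/0.25 = -2.0720
Δθ = θ'−θ = -0.159043;  (v·dt/L) = 10.5000·0.25/3.0 = 0.875000
tan δ = Δθ·L/(v·dt) = -0.181763  →  δ = -0.1798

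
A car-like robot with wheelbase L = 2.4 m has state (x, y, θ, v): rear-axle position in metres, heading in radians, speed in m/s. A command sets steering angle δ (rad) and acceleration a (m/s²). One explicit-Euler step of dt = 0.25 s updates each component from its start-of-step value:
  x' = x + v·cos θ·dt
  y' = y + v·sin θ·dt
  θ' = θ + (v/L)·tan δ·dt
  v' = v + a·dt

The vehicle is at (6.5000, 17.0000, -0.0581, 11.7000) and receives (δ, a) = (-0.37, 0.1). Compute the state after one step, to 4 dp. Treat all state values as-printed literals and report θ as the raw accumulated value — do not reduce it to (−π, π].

(9.4201, 16.8302, -0.5308, 11.7250)

x' = 6.5000 + 11.7000·cos(-0.0581)·0.25 = 9.4201
y' = 17.0000 + 11.7000·sin(-0.0581)·0.25 = 16.8302
θ' = -0.0581 + (11.7000/2.4)·tan(-0.37)·0.25 = -0.5308
v' = 11.7000 + 0.1000·0.25 = 11.7250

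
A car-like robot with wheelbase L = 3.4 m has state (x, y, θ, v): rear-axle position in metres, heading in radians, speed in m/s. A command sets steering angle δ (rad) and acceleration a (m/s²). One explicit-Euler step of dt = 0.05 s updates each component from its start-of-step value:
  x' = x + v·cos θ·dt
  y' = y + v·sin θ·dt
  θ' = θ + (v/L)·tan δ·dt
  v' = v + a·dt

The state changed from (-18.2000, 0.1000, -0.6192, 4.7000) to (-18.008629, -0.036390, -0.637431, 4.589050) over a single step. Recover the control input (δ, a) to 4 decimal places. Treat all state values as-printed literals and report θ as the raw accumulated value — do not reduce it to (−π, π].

δ = -0.2579, a = -2.2190

a = (v'−v)/dt = (-0.110950)/0.05 = -2.2190
Δθ = θ'−θ = -0.018231;  (v·dt/L) = 4.7000·0.05/3.4 = 0.069118
tan δ = Δθ·L/(v·dt) = -0.263768  →  δ = -0.2579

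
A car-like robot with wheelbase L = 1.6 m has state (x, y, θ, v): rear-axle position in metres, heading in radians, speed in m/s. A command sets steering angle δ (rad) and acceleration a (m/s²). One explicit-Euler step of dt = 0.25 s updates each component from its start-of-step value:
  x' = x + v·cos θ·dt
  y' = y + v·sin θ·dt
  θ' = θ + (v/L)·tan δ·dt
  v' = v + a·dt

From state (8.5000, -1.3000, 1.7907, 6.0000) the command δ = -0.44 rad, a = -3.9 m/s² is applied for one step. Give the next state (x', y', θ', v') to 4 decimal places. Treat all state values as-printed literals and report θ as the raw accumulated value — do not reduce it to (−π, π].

(8.1728, 0.1639, 1.3493, 5.0250)

x' = 8.5000 + 6.0000·cos(1.7907)·0.25 = 8.1728
y' = -1.3000 + 6.0000·sin(1.7907)·0.25 = 0.1639
θ' = 1.7907 + (6.0000/1.6)·tan(-0.44)·0.25 = 1.3493
v' = 6.0000 − 3.9000·0.25 = 5.0250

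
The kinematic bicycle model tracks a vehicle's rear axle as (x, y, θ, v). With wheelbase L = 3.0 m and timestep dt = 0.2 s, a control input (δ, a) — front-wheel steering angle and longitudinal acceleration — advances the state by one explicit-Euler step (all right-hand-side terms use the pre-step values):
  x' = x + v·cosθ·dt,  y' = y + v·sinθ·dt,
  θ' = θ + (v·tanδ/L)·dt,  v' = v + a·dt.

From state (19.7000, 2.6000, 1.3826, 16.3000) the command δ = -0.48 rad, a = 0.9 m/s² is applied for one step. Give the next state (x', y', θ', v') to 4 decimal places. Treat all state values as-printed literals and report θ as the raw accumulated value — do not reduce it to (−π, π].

(20.3099, 5.8024, 0.8169, 16.4800)

x' = 19.7000 + 16.3000·cos(1.3826)·0.2 = 20.3099
y' = 2.6000 + 16.3000·sin(1.3826)·0.2 = 5.8024
θ' = 1.3826 + (16.3000/3.0)·tan(-0.48)·0.2 = 0.8169
v' = 16.3000 + 0.9000·0.2 = 16.4800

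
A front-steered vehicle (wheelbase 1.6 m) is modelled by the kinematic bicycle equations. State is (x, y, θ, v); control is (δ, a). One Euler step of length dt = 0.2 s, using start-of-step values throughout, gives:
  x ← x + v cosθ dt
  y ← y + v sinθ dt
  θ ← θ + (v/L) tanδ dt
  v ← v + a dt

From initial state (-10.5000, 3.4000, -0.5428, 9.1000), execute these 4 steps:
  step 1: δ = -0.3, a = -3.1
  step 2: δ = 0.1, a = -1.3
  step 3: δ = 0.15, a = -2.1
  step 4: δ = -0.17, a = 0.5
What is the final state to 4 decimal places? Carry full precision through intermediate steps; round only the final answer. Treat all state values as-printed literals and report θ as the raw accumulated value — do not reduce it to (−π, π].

(-5.4635, -0.9517, -0.8004, 7.9000)

after step 1 (δ=-0.3, a=-3.1): (-8.941596, 2.459905, -0.894670, 8.480000)
after step 2 (δ=0.1, a=-1.3): (-7.880280, 1.137021, -0.788315, 8.220000)
after step 3 (δ=0.15, a=-2.1): (-6.721192, -0.028849, -0.633024, 7.800000)
after step 4 (δ=-0.17, a=0.5): (-5.463454, -0.951722, -0.800389, 7.900000)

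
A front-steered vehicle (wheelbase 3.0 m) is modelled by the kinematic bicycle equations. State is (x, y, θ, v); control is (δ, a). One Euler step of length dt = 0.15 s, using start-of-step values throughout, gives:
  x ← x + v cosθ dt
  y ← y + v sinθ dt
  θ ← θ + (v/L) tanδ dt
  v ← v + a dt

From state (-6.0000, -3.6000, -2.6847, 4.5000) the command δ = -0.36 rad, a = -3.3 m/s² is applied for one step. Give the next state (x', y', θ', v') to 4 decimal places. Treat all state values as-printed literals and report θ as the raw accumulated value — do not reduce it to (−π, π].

(-6.6058, -3.8978, -2.7694, 4.0050)

x' = -6.0000 + 4.5000·cos(-2.6847)·0.15 = -6.6058
y' = -3.6000 + 4.5000·sin(-2.6847)·0.15 = -3.8978
θ' = -2.6847 + (4.5000/3.0)·tan(-0.36)·0.15 = -2.7694
v' = 4.5000 − 3.3000·0.15 = 4.0050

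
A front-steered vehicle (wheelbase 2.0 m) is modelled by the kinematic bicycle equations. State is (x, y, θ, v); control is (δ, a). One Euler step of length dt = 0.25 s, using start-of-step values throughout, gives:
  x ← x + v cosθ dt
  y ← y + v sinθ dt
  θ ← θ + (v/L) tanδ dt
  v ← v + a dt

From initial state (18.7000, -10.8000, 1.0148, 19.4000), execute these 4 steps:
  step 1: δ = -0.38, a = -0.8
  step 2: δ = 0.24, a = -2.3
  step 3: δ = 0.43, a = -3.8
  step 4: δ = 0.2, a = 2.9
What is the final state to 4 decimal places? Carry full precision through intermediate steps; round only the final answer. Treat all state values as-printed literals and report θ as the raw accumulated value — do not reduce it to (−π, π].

after step 1 (δ=-0.38, a=-0.8): (21.259781, -6.680531, 0.046224, 19.200000)
after step 2 (δ=0.24, a=-2.3): (26.054654, -6.458734, 0.633544, 18.625000)
after step 3 (δ=0.43, a=-3.8): (29.807285, -3.702211, 1.701271, 17.675000)
after step 4 (δ=0.2, a=2.9): (29.232384, 0.678980, 2.149134, 18.400000)

(29.2324, 0.6790, 2.1491, 18.4000)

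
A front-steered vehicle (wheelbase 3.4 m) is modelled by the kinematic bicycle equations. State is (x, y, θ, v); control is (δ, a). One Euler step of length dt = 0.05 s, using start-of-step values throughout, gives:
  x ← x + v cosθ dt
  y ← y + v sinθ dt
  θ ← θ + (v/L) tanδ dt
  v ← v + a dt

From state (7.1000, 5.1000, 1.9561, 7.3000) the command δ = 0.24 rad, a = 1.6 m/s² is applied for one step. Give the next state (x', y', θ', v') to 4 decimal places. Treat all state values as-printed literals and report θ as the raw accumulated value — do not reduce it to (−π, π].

x' = 7.1000 + 7.3000·cos(1.9561)·0.05 = 6.9628
y' = 5.1000 + 7.3000·sin(1.9561)·0.05 = 5.4382
θ' = 1.9561 + (7.3000/3.4)·tan(0.24)·0.05 = 1.9824
v' = 7.3000 + 1.6000·0.05 = 7.3800

(6.9628, 5.4382, 1.9824, 7.3800)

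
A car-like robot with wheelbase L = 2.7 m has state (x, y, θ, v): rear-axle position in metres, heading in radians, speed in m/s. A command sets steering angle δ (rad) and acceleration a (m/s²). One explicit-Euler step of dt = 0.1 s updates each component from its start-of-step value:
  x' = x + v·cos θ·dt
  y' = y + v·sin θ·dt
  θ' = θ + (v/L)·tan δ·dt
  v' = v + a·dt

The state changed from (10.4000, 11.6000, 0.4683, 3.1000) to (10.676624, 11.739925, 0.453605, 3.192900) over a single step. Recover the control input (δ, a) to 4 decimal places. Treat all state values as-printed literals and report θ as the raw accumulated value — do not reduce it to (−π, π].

δ = -0.1273, a = 0.9290

a = (v'−v)/dt = (0.092900)/0.1 = 0.9290
Δθ = θ'−θ = -0.014695;  (v·dt/L) = 3.1000·0.1/2.7 = 0.114815
tan δ = Δθ·L/(v·dt) = -0.127989  →  δ = -0.1273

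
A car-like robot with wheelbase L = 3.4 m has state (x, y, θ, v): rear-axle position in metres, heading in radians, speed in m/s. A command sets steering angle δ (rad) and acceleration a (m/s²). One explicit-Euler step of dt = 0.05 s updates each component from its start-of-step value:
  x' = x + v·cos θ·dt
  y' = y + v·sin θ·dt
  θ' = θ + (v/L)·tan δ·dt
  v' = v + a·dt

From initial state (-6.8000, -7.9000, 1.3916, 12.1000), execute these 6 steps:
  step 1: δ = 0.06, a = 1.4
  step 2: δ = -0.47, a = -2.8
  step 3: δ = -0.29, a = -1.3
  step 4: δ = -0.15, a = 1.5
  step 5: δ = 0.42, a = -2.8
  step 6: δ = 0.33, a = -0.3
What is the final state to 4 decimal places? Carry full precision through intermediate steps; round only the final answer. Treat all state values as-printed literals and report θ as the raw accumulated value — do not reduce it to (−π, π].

after step 1 (δ=0.06, a=1.4): (-6.692166, -7.304688, 1.402289, 12.170000)
after step 2 (δ=-0.47, a=-2.8): (-6.590114, -6.704806, 1.311378, 12.030000)
after step 3 (δ=-0.29, a=-1.3): (-6.435818, -6.123433, 1.258586, 11.965000)
after step 4 (δ=-0.15, a=1.5): (-6.252058, -5.554104, 1.231992, 12.040000)
after step 5 (δ=0.42, a=-2.8): (-6.051977, -4.986326, 1.311062, 11.900000)
after step 6 (δ=0.33, a=-0.3): (-5.899167, -4.411283, 1.371004, 11.885000)

(-5.8992, -4.4113, 1.3710, 11.8850)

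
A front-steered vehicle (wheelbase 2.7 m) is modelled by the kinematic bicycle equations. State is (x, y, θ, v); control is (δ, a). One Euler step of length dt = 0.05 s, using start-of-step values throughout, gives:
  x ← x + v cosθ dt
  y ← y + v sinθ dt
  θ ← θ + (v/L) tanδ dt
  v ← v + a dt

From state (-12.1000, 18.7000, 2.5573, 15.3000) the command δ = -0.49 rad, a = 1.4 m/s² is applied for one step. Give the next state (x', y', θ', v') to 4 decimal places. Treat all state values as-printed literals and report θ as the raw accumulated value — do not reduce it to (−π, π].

(-12.7381, 19.1220, 2.4062, 15.3700)

x' = -12.1000 + 15.3000·cos(2.5573)·0.05 = -12.7381
y' = 18.7000 + 15.3000·sin(2.5573)·0.05 = 19.1220
θ' = 2.5573 + (15.3000/2.7)·tan(-0.49)·0.05 = 2.4062
v' = 15.3000 + 1.4000·0.05 = 15.3700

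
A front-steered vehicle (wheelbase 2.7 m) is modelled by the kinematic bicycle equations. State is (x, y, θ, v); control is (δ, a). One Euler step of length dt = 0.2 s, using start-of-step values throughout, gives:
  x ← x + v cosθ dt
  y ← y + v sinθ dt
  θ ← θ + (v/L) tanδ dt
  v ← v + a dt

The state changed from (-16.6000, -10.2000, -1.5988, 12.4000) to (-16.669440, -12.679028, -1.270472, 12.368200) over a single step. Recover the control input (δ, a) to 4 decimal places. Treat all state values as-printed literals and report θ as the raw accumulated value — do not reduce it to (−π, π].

a = (v'−v)/dt = (-0.031800)/0.2 = -0.1590
Δθ = θ'−θ = 0.328328;  (v·dt/L) = 12.4000·0.2/2.7 = 0.918519
tan δ = Δθ·L/(v·dt) = 0.357454  →  δ = 0.3433

δ = 0.3433, a = -0.1590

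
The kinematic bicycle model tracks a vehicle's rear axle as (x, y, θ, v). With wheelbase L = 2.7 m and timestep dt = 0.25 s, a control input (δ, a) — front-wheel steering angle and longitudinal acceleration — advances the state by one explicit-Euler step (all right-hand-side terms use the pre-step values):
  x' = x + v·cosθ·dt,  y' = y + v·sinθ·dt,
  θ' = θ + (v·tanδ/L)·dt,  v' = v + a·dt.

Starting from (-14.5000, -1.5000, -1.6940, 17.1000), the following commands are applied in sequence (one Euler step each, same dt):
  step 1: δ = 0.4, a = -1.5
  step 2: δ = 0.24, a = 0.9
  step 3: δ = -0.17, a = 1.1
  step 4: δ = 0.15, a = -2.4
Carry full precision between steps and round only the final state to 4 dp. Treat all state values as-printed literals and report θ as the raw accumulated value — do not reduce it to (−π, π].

(-6.8429, -15.2781, -0.6740, 16.6250)

after step 1 (δ=0.4, a=-1.5): (-15.025364, -5.742596, -1.024577, 16.725000)
after step 2 (δ=0.24, a=0.9): (-12.853372, -9.315452, -0.645606, 16.950000)
after step 3 (δ=-0.17, a=1.1): (-9.468732, -11.865083, -0.915012, 17.225000)
after step 4 (δ=0.15, a=-2.4): (-6.842863, -15.278088, -0.673966, 16.625000)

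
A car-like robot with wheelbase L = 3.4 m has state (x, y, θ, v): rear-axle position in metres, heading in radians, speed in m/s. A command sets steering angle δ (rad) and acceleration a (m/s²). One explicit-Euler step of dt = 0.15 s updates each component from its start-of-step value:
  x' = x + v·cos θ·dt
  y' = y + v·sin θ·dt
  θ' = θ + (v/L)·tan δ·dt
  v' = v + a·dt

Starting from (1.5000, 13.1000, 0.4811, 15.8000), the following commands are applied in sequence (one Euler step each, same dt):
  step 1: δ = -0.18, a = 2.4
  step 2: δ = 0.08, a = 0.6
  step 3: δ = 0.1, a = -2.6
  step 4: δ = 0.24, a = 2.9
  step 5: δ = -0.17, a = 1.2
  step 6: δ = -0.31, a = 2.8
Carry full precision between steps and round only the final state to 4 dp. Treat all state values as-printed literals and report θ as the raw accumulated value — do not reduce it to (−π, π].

(14.2848, 19.8579, 0.2983, 16.8950)

after step 1 (δ=-0.18, a=2.4): (3.600973, 14.196728, 0.354257, 16.160000)
after step 2 (δ=0.08, a=0.6): (5.874454, 15.037597, 0.411414, 16.250000)
after step 3 (δ=0.1, a=-2.6): (8.108560, 16.012367, 0.483345, 15.860000)
after step 4 (δ=0.24, a=2.9): (10.215034, 17.117992, 0.654575, 16.295000)
after step 5 (δ=-0.17, a=1.2): (12.154075, 18.606105, 0.531171, 16.475000)
after step 6 (δ=-0.31, a=2.8): (14.284822, 19.857900, 0.298345, 16.895000)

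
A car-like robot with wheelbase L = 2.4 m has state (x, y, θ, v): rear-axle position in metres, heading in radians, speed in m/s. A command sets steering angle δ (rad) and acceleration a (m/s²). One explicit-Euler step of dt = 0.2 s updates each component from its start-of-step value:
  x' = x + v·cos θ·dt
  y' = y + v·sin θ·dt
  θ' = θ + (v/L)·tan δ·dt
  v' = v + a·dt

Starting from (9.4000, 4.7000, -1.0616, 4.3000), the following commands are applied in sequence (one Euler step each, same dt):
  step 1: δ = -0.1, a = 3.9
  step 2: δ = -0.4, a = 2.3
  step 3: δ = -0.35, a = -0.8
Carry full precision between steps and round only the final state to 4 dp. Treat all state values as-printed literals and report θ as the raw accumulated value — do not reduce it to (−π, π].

(10.6037, 1.9844, -1.4451, 5.3800)

after step 1 (δ=-0.1, a=3.9): (9.819229, 3.949103, -1.097553, 5.080000)
after step 2 (δ=-0.4, a=2.3): (10.282297, 3.044766, -1.276536, 5.540000)
after step 3 (δ=-0.35, a=-0.8): (10.603653, 1.984392, -1.445057, 5.380000)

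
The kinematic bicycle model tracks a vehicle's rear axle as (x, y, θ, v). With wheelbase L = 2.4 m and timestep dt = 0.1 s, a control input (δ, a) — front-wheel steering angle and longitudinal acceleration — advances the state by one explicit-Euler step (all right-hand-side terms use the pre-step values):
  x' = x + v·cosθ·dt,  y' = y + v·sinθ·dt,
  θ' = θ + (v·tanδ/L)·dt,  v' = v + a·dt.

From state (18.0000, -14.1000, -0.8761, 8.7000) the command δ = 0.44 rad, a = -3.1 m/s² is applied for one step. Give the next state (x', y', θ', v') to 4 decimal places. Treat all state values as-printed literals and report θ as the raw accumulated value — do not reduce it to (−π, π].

(18.5569, -14.7684, -0.7054, 8.3900)

x' = 18.0000 + 8.7000·cos(-0.8761)·0.1 = 18.5569
y' = -14.1000 + 8.7000·sin(-0.8761)·0.1 = -14.7684
θ' = -0.8761 + (8.7000/2.4)·tan(0.44)·0.1 = -0.7054
v' = 8.7000 − 3.1000·0.1 = 8.3900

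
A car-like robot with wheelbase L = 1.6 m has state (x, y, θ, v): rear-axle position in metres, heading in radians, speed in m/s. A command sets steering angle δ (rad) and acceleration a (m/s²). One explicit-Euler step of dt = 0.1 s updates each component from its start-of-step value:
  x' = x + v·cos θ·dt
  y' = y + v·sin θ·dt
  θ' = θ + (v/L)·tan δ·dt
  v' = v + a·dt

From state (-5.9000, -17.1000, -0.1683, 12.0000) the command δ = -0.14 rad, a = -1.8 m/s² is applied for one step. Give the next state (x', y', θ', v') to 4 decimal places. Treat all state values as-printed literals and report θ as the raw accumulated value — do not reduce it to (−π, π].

x' = -5.9000 + 12.0000·cos(-0.1683)·0.1 = -4.7170
y' = -17.1000 + 12.0000·sin(-0.1683)·0.1 = -17.3010
θ' = -0.1683 + (12.0000/1.6)·tan(-0.14)·0.1 = -0.2740
v' = 12.0000 − 1.8000·0.1 = 11.8200

(-4.7170, -17.3010, -0.2740, 11.8200)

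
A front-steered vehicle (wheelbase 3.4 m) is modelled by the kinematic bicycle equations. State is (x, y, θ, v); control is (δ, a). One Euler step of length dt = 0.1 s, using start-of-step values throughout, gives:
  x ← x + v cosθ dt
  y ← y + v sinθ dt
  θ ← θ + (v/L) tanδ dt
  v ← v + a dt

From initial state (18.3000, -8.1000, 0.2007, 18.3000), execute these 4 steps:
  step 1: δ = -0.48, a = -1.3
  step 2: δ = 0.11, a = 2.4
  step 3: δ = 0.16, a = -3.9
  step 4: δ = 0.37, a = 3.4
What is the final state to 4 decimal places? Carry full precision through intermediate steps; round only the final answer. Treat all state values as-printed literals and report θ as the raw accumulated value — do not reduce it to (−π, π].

after step 1 (δ=-0.48, a=-1.3): (20.093267, -7.735180, -0.079511, 18.170000)
after step 2 (δ=0.11, a=2.4): (21.904526, -7.879499, -0.020488, 18.410000)
after step 3 (δ=0.16, a=-3.9): (23.745140, -7.917214, 0.066895, 18.020000)
after step 4 (δ=0.37, a=3.4): (25.543110, -7.796760, 0.272462, 18.360000)

(25.5431, -7.7968, 0.2725, 18.3600)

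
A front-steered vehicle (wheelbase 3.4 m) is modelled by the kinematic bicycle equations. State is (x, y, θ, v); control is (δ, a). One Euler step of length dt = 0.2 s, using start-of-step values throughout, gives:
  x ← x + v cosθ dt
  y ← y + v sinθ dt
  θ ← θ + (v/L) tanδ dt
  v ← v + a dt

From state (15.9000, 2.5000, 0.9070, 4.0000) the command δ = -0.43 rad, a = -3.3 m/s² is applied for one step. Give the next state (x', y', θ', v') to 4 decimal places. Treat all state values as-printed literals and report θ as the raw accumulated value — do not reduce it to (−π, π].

(16.3929, 3.1301, 0.7991, 3.3400)

x' = 15.9000 + 4.0000·cos(0.9070)·0.2 = 16.3929
y' = 2.5000 + 4.0000·sin(0.9070)·0.2 = 3.1301
θ' = 0.9070 + (4.0000/3.4)·tan(-0.43)·0.2 = 0.7991
v' = 4.0000 − 3.3000·0.2 = 3.3400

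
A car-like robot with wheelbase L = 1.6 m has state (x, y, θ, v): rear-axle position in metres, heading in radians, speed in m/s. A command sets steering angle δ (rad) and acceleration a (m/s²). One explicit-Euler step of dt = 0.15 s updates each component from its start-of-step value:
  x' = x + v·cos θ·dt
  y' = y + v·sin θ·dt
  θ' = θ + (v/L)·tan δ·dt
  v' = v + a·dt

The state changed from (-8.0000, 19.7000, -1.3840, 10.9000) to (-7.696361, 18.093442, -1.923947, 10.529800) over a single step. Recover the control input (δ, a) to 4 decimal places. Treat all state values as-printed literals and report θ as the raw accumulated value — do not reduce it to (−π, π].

a = (v'−v)/dt = (-0.370200)/0.15 = -2.4680
Δθ = θ'−θ = -0.539947;  (v·dt/L) = 10.9000·0.15/1.6 = 1.021875
tan δ = Δθ·L/(v·dt) = -0.528389  →  δ = -0.4861

δ = -0.4861, a = -2.4680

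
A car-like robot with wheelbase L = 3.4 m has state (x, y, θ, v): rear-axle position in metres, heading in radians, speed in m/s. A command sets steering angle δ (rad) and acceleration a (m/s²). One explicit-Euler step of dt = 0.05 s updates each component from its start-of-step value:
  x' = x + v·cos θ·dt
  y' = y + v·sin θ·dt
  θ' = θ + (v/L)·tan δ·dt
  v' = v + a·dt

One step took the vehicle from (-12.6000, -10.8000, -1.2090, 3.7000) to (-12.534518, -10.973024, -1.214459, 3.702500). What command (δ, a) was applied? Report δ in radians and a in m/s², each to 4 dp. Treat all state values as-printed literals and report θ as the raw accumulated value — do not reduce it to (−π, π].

δ = -0.1000, a = 0.0500

a = (v'−v)/dt = (0.002500)/0.05 = 0.0500
Δθ = θ'−θ = -0.005459;  (v·dt/L) = 3.7000·0.05/3.4 = 0.054412
tan δ = Δθ·L/(v·dt) = -0.100328  →  δ = -0.1000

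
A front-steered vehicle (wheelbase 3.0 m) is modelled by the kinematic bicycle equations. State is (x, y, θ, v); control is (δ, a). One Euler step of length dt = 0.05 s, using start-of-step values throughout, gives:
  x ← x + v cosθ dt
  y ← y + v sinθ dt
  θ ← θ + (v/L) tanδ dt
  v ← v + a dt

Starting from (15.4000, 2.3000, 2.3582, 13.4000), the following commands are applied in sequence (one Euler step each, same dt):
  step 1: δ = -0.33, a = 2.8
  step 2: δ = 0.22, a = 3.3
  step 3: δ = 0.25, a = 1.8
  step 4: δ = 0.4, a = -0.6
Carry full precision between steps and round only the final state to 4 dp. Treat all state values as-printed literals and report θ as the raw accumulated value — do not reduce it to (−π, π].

after step 1 (δ=-0.33, a=2.8): (14.925289, 2.772810, 2.281703, 13.540000)
after step 2 (δ=0.22, a=3.3): (14.483533, 3.285821, 2.332166, 13.705000)
after step 3 (δ=0.25, a=1.8): (14.010769, 3.781868, 2.390491, 13.795000)
after step 4 (δ=0.4, a=-0.6): (13.506605, 4.252584, 2.487698, 13.765000)

(13.5066, 4.2526, 2.4877, 13.7650)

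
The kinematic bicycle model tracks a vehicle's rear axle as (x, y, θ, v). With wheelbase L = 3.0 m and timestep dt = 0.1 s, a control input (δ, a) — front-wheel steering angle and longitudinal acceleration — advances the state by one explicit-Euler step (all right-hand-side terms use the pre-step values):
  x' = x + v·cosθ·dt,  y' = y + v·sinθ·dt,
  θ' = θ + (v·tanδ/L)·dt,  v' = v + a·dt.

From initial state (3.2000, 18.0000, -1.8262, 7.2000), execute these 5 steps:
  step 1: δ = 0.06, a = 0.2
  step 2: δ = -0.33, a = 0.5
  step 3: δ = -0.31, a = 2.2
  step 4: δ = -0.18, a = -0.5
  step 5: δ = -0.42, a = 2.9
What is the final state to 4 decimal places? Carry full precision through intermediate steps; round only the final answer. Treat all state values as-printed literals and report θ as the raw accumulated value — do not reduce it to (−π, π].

(2.0011, 14.5523, -2.1280, 7.7300)

after step 1 (δ=0.06, a=0.2): (3.018102, 17.303356, -1.811783, 7.220000)
after step 2 (δ=-0.33, a=0.5): (2.845789, 16.602219, -1.894217, 7.270000)
after step 3 (δ=-0.31, a=2.2): (2.614740, 15.912912, -1.971843, 7.490000)
after step 4 (δ=-0.18, a=-0.5): (2.322344, 15.223343, -2.017275, 7.440000)
after step 5 (δ=-0.42, a=2.9): (2.001091, 14.552274, -2.128025, 7.730000)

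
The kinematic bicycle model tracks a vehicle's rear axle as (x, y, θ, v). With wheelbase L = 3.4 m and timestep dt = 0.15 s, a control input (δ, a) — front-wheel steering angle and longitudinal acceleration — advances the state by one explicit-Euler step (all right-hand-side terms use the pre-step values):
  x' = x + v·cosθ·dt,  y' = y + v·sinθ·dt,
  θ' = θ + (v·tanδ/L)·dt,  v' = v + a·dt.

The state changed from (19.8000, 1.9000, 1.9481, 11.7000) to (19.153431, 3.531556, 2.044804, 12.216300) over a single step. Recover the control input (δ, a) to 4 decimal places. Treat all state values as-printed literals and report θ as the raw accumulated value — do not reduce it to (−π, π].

δ = 0.1852, a = 3.4420

a = (v'−v)/dt = (0.516300)/0.15 = 3.4420
Δθ = θ'−θ = 0.096704;  (v·dt/L) = 11.7000·0.15/3.4 = 0.516176
tan δ = Δθ·L/(v·dt) = 0.187347  →  δ = 0.1852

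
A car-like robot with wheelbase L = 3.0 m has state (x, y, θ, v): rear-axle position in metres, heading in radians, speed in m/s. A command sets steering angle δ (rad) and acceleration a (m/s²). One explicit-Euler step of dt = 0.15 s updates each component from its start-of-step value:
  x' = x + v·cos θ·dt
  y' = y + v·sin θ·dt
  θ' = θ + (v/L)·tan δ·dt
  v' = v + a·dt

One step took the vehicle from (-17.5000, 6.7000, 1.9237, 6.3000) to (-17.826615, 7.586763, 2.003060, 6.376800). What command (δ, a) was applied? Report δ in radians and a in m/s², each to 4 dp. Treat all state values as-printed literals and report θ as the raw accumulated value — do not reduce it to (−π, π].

a = (v'−v)/dt = (0.076800)/0.15 = 0.5120
Δθ = θ'−θ = 0.079360;  (v·dt/L) = 6.3000·0.15/3.0 = 0.315000
tan δ = Δθ·L/(v·dt) = 0.251937  →  δ = 0.2468

δ = 0.2468, a = 0.5120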